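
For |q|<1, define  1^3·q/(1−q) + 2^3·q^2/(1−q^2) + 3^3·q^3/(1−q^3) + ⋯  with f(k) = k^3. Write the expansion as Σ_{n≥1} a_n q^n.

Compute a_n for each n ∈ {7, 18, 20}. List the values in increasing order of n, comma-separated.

[q^7] f(1)=1,f(7)=343 ⇒ 344
n=18: 18·1 9·2 6·3 3·6 2·9 1·18  f→[5832+729+216+27+8+1]=6813
d|20:{1,2,4,5,10,20}  Σf=1+8+64+125+1000+8000=9198

344, 6813, 9198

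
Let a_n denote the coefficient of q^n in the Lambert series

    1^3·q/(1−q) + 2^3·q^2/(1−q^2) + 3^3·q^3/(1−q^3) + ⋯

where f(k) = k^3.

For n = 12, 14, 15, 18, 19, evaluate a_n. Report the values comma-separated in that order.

2044, 3096, 3528, 6813, 6860

[q^12] f(1)=1,f(2)=8,f(3)=27,f(4)=64,f(6)=216,f(12)=1728 ⇒ 2044
[q^14] f(1)=1,f(2)=8,f(7)=343,f(14)=2744 ⇒ 3096
[q^15] f(15)=3375,f(5)=125,f(3)=27,f(1)=1 ⇒ 3528
[q^18] f(1)=1,f(2)=8,f(3)=27,f(6)=216,f(9)=729,f(18)=5832 ⇒ 6813
q^19  k|19↦f(k): 19:6859 1:1  a_19=6860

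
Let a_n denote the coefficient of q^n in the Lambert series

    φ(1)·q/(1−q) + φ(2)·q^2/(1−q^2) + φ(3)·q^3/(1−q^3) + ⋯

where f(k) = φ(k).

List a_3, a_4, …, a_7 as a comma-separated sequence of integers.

n=3: 3·1 1·3  φ→[2+1]=3
n=4: 4·1 2·2 1·4  φ→[2+1+1]=4
n=5: 5·1 1·5  φ→[4+1]=5
q^6  k|6↦φ(k): 6:2 3:2 2:1 1:1  a_6=6
n=7: 7·1 1·7  φ→[6+1]=7

3, 4, 5, 6, 7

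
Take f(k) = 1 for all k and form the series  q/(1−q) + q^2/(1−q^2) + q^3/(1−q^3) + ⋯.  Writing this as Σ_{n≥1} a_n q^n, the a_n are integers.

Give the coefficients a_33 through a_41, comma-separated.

4, 4, 4, 9, 2, 4, 4, 8, 2

q^33  k|33↦f(k): 1:1 3:1 11:1 33:1  a_33=4
d|34:{34,17,2,1}  Σf=1+1+1+1=4
d|35:{1,5,7,35}  Σf=1+1+1+1=4
[q^36] f(1)=1,f(2)=1,f(3)=1,f(4)=1,f(6)=1,f(9)=1,f(12)=1,f(18)=1,f(36)=1 ⇒ 9
[q^37] f(1)=1,f(37)=1 ⇒ 2
q^38  k|38↦f(k): 38:1 19:1 2:1 1:1  a_38=4
d|39:{1,3,13,39}  Σf=1+1+1+1=4
d|40:{40,20,10,8,5,4,2,1}  Σf=1+1+1+1+1+1+1+1=8
n=41: 1·41 41·1  f→[1+1]=2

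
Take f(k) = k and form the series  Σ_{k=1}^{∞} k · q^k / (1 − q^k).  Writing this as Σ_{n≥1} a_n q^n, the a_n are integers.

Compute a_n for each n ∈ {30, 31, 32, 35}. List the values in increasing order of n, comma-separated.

[q^30] f(30)=30,f(15)=15,f(10)=10,f(6)=6,f(5)=5,f(3)=3,f(2)=2,f(1)=1 ⇒ 72
n=31: 31·1 1·31  f→[31+1]=32
n=32: 32·1 16·2 8·4 4·8 2·16 1·32  f→[32+16+8+4+2+1]=63
n=35: 35·1 7·5 5·7 1·35  f→[35+7+5+1]=48

72, 32, 63, 48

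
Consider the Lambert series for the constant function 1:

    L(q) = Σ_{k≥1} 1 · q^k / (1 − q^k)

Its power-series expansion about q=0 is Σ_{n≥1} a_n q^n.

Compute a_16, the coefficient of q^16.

[q^16] f(16)=1,f(8)=1,f(4)=1,f(2)=1,f(1)=1 ⇒ 5

a_16 = 5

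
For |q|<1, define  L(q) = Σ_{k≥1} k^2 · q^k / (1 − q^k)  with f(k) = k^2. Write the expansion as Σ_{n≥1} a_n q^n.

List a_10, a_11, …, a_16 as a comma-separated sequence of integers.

130, 122, 210, 170, 250, 260, 341

n=10: 1·10 2·5 5·2 10·1  f→[1+4+25+100]=130
[q^11] f(11)=121,f(1)=1 ⇒ 122
n=12: 12·1 6·2 4·3 3·4 2·6 1·12  f→[144+36+16+9+4+1]=210
[q^13] f(1)=1,f(13)=169 ⇒ 170
n=14: 14·1 7·2 2·7 1·14  f→[196+49+4+1]=250
[q^15] f(1)=1,f(3)=9,f(5)=25,f(15)=225 ⇒ 260
q^16  k|16↦f(k): 1:1 2:4 4:16 8:64 16:256  a_16=341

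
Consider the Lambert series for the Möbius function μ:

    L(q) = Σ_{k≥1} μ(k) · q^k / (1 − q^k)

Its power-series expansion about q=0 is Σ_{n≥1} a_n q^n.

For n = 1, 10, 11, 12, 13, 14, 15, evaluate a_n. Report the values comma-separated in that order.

1, 0, 0, 0, 0, 0, 0

q^1  k|1↦μ(k): 1:1  a_1=1
q^10  k|10↦μ(k): 1:1 2:-1 5:-1 10:1  a_10=0
d|11:{1,11}  Σμ=1+(-1)=0
n=12: 12·1 6·2 4·3 3·4 2·6 1·12  μ→[0+1+0+(-1)+(-1)+1]=0
q^13  k|13↦μ(k): 13:-1 1:1  a_13=0
[q^14] μ(14)=1,μ(7)=-1,μ(2)=-1,μ(1)=1 ⇒ 0
q^15  k|15↦μ(k): 15:1 5:-1 3:-1 1:1  a_15=0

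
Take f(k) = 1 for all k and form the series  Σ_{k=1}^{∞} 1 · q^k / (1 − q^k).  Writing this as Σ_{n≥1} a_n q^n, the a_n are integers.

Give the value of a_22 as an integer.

a_22 = 4

q^22  k|22↦f(k): 22:1 11:1 2:1 1:1  a_22=4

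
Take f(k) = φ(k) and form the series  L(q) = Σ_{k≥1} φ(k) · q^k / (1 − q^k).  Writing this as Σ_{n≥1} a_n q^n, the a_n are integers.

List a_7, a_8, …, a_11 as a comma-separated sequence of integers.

q^7  k|7↦φ(k): 7:6 1:1  a_7=7
q^8  k|8↦φ(k): 1:1 2:1 4:2 8:4  a_8=8
[q^9] φ(9)=6,φ(3)=2,φ(1)=1 ⇒ 9
n=10: 10·1 5·2 2·5 1·10  φ→[4+4+1+1]=10
[q^11] φ(1)=1,φ(11)=10 ⇒ 11

7, 8, 9, 10, 11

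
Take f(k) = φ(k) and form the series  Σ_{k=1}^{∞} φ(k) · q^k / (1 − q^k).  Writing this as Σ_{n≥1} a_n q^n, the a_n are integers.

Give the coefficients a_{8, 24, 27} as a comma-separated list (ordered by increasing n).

d|8:{1,2,4,8}  Σφ=1+1+2+4=8
q^24  k|24↦φ(k): 24:8 12:4 8:4 6:2 4:2 3:2 2:1 1:1  a_24=24
n=27: 1·27 3·9 9·3 27·1  φ→[1+2+6+18]=27

8, 24, 27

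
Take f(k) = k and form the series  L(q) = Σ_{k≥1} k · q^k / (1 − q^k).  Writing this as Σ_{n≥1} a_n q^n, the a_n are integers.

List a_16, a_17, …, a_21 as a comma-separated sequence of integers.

[q^16] f(1)=1,f(2)=2,f(4)=4,f(8)=8,f(16)=16 ⇒ 31
q^17  k|17↦f(k): 1:1 17:17  a_17=18
n=18: 18·1 9·2 6·3 3·6 2·9 1·18  f→[18+9+6+3+2+1]=39
q^19  k|19↦f(k): 19:19 1:1  a_19=20
d|20:{20,10,5,4,2,1}  Σf=20+10+5+4+2+1=42
d|21:{21,7,3,1}  Σf=21+7+3+1=32

31, 18, 39, 20, 42, 32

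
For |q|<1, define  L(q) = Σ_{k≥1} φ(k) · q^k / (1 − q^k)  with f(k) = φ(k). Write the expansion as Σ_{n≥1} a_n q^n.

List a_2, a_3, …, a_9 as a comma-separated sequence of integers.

n=2: 2·1 1·2  φ→[1+1]=2
[q^3] φ(1)=1,φ(3)=2 ⇒ 3
d|4:{1,2,4}  Σφ=1+1+2=4
n=5: 1·5 5·1  φ→[1+4]=5
n=6: 1·6 2·3 3·2 6·1  φ→[1+1+2+2]=6
d|7:{1,7}  Σφ=1+6=7
q^8  k|8↦φ(k): 8:4 4:2 2:1 1:1  a_8=8
d|9:{9,3,1}  Σφ=6+2+1=9

2, 3, 4, 5, 6, 7, 8, 9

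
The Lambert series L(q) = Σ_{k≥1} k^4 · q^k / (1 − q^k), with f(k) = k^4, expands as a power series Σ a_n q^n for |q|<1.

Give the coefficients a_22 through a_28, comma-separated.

d|22:{1,2,11,22}  Σf=1+16+14641+234256=248914
d|23:{23,1}  Σf=279841+1=279842
n=24: 1·24 2·12 3·8 4·6 6·4 8·3 12·2 24·1  f→[1+16+81+256+1296+4096+20736+331776]=358258
d|25:{1,5,25}  Σf=1+625+390625=391251
d|26:{26,13,2,1}  Σf=456976+28561+16+1=485554
q^27  k|27↦f(k): 27:531441 9:6561 3:81 1:1  a_27=538084
d|28:{28,14,7,4,2,1}  Σf=614656+38416+2401+256+16+1=655746

248914, 279842, 358258, 391251, 485554, 538084, 655746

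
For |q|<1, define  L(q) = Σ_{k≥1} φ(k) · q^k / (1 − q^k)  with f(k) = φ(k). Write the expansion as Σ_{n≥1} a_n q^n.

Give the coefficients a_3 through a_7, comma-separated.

q^3  k|3↦φ(k): 3:2 1:1  a_3=3
n=4: 4·1 2·2 1·4  φ→[2+1+1]=4
n=5: 1·5 5·1  φ→[1+4]=5
d|6:{6,3,2,1}  Σφ=2+2+1+1=6
q^7  k|7↦φ(k): 7:6 1:1  a_7=7

3, 4, 5, 6, 7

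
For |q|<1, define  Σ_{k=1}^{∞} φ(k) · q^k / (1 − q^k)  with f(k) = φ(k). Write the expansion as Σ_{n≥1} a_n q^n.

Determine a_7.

d|7:{1,7}  Σφ=1+6=7

a_7 = 7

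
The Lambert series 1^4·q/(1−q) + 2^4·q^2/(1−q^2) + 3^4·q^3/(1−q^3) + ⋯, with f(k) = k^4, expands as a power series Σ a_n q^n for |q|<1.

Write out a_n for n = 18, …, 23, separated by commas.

q^18  k|18↦f(k): 1:1 2:16 3:81 6:1296 9:6561 18:104976  a_18=112931
q^19  k|19↦f(k): 19:130321 1:1  a_19=130322
d|20:{1,2,4,5,10,20}  Σf=1+16+256+625+10000+160000=170898
[q^21] f(1)=1,f(3)=81,f(7)=2401,f(21)=194481 ⇒ 196964
d|22:{22,11,2,1}  Σf=234256+14641+16+1=248914
q^23  k|23↦f(k): 1:1 23:279841  a_23=279842

112931, 130322, 170898, 196964, 248914, 279842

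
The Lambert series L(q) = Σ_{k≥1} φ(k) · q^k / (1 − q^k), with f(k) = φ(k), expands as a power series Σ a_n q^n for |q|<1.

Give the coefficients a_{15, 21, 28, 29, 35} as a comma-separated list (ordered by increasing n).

[q^15] φ(15)=8,φ(5)=4,φ(3)=2,φ(1)=1 ⇒ 15
d|21:{1,3,7,21}  Σφ=1+2+6+12=21
q^28  k|28↦φ(k): 28:12 14:6 7:6 4:2 2:1 1:1  a_28=28
n=29: 1·29 29·1  φ→[1+28]=29
[q^35] φ(35)=24,φ(7)=6,φ(5)=4,φ(1)=1 ⇒ 35

15, 21, 28, 29, 35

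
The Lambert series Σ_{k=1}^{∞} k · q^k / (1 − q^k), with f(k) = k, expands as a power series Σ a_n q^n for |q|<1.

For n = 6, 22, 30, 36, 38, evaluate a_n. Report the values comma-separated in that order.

n=6: 6·1 3·2 2·3 1·6  f→[6+3+2+1]=12
d|22:{1,2,11,22}  Σf=1+2+11+22=36
q^30  k|30↦f(k): 1:1 2:2 3:3 5:5 6:6 10:10 15:15 30:30  a_30=72
d|36:{36,18,12,9,6,4,3,2,1}  Σf=36+18+12+9+6+4+3+2+1=91
[q^38] f(38)=38,f(19)=19,f(2)=2,f(1)=1 ⇒ 60

12, 36, 72, 91, 60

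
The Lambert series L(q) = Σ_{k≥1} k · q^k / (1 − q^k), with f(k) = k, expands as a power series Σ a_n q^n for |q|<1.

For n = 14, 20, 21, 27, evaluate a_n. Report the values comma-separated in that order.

24, 42, 32, 40

n=14: 14·1 7·2 2·7 1·14  f→[14+7+2+1]=24
q^20  k|20↦f(k): 20:20 10:10 5:5 4:4 2:2 1:1  a_20=42
d|21:{1,3,7,21}  Σf=1+3+7+21=32
d|27:{1,3,9,27}  Σf=1+3+9+27=40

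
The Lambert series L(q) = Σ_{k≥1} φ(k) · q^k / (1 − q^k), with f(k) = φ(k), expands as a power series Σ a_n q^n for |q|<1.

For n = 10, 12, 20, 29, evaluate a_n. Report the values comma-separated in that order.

n=10: 10·1 5·2 2·5 1·10  φ→[4+4+1+1]=10
q^12  k|12↦φ(k): 12:4 6:2 4:2 3:2 2:1 1:1  a_12=12
n=20: 20·1 10·2 5·4 4·5 2·10 1·20  φ→[8+4+4+2+1+1]=20
d|29:{29,1}  Σφ=28+1=29

10, 12, 20, 29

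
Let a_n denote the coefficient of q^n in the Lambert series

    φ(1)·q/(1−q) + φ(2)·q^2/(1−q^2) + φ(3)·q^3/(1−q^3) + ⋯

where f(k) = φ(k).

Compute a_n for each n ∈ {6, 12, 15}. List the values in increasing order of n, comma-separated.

d|6:{1,2,3,6}  Σφ=1+1+2+2=6
[q^12] φ(12)=4,φ(6)=2,φ(4)=2,φ(3)=2,φ(2)=1,φ(1)=1 ⇒ 12
d|15:{15,5,3,1}  Σφ=8+4+2+1=15

6, 12, 15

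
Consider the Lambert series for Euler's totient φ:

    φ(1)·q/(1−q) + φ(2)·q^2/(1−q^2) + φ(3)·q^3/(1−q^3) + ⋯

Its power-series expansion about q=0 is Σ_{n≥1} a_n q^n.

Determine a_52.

n=52: 1·52 2·26 4·13 13·4 26·2 52·1  φ→[1+1+2+12+12+24]=52

a_52 = 52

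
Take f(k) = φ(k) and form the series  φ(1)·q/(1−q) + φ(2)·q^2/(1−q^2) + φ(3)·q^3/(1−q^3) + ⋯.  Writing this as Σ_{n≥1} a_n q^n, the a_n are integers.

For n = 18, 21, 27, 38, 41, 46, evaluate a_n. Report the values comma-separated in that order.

[q^18] φ(18)=6,φ(9)=6,φ(6)=2,φ(3)=2,φ(2)=1,φ(1)=1 ⇒ 18
d|21:{21,7,3,1}  Σφ=12+6+2+1=21
d|27:{27,9,3,1}  Σφ=18+6+2+1=27
n=38: 38·1 19·2 2·19 1·38  φ→[18+18+1+1]=38
[q^41] φ(41)=40,φ(1)=1 ⇒ 41
n=46: 1·46 2·23 23·2 46·1  φ→[1+1+22+22]=46

18, 21, 27, 38, 41, 46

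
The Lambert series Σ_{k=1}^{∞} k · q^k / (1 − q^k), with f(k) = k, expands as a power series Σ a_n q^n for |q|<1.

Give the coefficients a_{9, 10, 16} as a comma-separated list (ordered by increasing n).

13, 18, 31

[q^9] f(9)=9,f(3)=3,f(1)=1 ⇒ 13
q^10  k|10↦f(k): 1:1 2:2 5:5 10:10  a_10=18
q^16  k|16↦f(k): 1:1 2:2 4:4 8:8 16:16  a_16=31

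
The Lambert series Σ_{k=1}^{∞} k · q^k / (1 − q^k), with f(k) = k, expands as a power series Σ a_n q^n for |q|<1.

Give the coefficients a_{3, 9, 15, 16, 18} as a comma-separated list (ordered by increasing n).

4, 13, 24, 31, 39

[q^3] f(3)=3,f(1)=1 ⇒ 4
[q^9] f(1)=1,f(3)=3,f(9)=9 ⇒ 13
d|15:{1,3,5,15}  Σf=1+3+5+15=24
q^16  k|16↦f(k): 1:1 2:2 4:4 8:8 16:16  a_16=31
[q^18] f(18)=18,f(9)=9,f(6)=6,f(3)=3,f(2)=2,f(1)=1 ⇒ 39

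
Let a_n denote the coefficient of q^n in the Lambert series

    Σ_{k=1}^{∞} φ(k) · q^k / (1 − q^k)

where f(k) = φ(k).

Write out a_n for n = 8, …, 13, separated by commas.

n=8: 8·1 4·2 2·4 1·8  φ→[4+2+1+1]=8
[q^9] φ(9)=6,φ(3)=2,φ(1)=1 ⇒ 9
n=10: 10·1 5·2 2·5 1·10  φ→[4+4+1+1]=10
d|11:{1,11}  Σφ=1+10=11
[q^12] φ(1)=1,φ(2)=1,φ(3)=2,φ(4)=2,φ(6)=2,φ(12)=4 ⇒ 12
n=13: 13·1 1·13  φ→[12+1]=13

8, 9, 10, 11, 12, 13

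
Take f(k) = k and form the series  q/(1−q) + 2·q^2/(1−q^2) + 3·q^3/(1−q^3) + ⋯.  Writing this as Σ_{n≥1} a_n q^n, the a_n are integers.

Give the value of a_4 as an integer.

q^4  k|4↦f(k): 4:4 2:2 1:1  a_4=7

a_4 = 7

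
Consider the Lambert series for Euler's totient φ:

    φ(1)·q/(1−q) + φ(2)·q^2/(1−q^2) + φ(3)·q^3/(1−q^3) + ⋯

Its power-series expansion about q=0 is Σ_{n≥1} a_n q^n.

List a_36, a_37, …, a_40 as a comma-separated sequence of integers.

q^36  k|36↦φ(k): 36:12 18:6 12:4 9:6 6:2 4:2 3:2 2:1 1:1  a_36=36
[q^37] φ(37)=36,φ(1)=1 ⇒ 37
[q^38] φ(1)=1,φ(2)=1,φ(19)=18,φ(38)=18 ⇒ 38
q^39  k|39↦φ(k): 39:24 13:12 3:2 1:1  a_39=39
n=40: 40·1 20·2 10·4 8·5 5·8 4·10 2·20 1·40  φ→[16+8+4+4+4+2+1+1]=40

36, 37, 38, 39, 40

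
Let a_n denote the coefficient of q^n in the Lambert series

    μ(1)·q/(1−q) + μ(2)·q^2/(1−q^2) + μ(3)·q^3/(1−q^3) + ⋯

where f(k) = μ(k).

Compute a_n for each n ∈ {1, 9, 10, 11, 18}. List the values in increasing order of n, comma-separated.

[q^1] μ(1)=1 ⇒ 1
n=9: 9·1 3·3 1·9  μ→[0+(-1)+1]=0
[q^10] μ(1)=1,μ(2)=-1,μ(5)=-1,μ(10)=1 ⇒ 0
n=11: 1·11 11·1  μ→[1+(-1)]=0
n=18: 1·18 2·9 3·6 6·3 9·2 18·1  μ→[1+(-1)+(-1)+1+0+0]=0

1, 0, 0, 0, 0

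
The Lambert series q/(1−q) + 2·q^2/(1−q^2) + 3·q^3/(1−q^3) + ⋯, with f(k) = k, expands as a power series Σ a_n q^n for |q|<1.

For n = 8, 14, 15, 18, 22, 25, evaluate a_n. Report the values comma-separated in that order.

q^8  k|8↦f(k): 1:1 2:2 4:4 8:8  a_8=15
[q^14] f(14)=14,f(7)=7,f(2)=2,f(1)=1 ⇒ 24
[q^15] f(15)=15,f(5)=5,f(3)=3,f(1)=1 ⇒ 24
d|18:{1,2,3,6,9,18}  Σf=1+2+3+6+9+18=39
[q^22] f(1)=1,f(2)=2,f(11)=11,f(22)=22 ⇒ 36
[q^25] f(25)=25,f(5)=5,f(1)=1 ⇒ 31

15, 24, 24, 39, 36, 31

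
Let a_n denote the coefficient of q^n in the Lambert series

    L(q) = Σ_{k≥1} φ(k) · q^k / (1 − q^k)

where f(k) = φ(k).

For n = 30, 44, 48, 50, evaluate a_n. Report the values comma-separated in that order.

q^30  k|30↦φ(k): 1:1 2:1 3:2 5:4 6:2 10:4 15:8 30:8  a_30=30
n=44: 1·44 2·22 4·11 11·4 22·2 44·1  φ→[1+1+2+10+10+20]=44
q^48  k|48↦φ(k): 1:1 2:1 3:2 4:2 6:2 8:4 12:4 16:8 24:8 48:16  a_48=48
q^50  k|50↦φ(k): 1:1 2:1 5:4 10:4 25:20 50:20  a_50=50

30, 44, 48, 50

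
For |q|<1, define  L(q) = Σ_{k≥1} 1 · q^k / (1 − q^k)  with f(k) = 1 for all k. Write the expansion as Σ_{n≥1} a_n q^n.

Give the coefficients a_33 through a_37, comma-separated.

4, 4, 4, 9, 2

[q^33] f(1)=1,f(3)=1,f(11)=1,f(33)=1 ⇒ 4
d|34:{1,2,17,34}  Σf=1+1+1+1=4
q^35  k|35↦f(k): 35:1 7:1 5:1 1:1  a_35=4
d|36:{1,2,3,4,6,9,12,18,36}  Σf=1+1+1+1+1+1+1+1+1=9
q^37  k|37↦f(k): 37:1 1:1  a_37=2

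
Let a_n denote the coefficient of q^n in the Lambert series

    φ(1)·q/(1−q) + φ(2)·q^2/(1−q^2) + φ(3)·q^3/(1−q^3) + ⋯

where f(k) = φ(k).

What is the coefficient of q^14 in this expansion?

[q^14] φ(14)=6,φ(7)=6,φ(2)=1,φ(1)=1 ⇒ 14

a_14 = 14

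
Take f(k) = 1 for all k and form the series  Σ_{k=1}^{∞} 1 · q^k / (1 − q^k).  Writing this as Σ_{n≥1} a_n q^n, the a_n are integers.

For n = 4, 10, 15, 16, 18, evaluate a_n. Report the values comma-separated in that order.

3, 4, 4, 5, 6

[q^4] f(1)=1,f(2)=1,f(4)=1 ⇒ 3
q^10  k|10↦f(k): 10:1 5:1 2:1 1:1  a_10=4
[q^15] f(1)=1,f(3)=1,f(5)=1,f(15)=1 ⇒ 4
n=16: 16·1 8·2 4·4 2·8 1·16  f→[1+1+1+1+1]=5
q^18  k|18↦f(k): 1:1 2:1 3:1 6:1 9:1 18:1  a_18=6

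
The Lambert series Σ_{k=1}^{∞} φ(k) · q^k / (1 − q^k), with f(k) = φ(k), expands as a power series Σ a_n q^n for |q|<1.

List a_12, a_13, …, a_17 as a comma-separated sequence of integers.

[q^12] φ(12)=4,φ(6)=2,φ(4)=2,φ(3)=2,φ(2)=1,φ(1)=1 ⇒ 12
d|13:{13,1}  Σφ=12+1=13
q^14  k|14↦φ(k): 14:6 7:6 2:1 1:1  a_14=14
[q^15] φ(1)=1,φ(3)=2,φ(5)=4,φ(15)=8 ⇒ 15
[q^16] φ(16)=8,φ(8)=4,φ(4)=2,φ(2)=1,φ(1)=1 ⇒ 16
d|17:{17,1}  Σφ=16+1=17

12, 13, 14, 15, 16, 17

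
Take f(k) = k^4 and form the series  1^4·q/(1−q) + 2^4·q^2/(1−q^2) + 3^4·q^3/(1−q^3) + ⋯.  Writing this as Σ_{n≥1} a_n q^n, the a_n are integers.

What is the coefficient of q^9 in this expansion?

d|9:{9,3,1}  Σf=6561+81+1=6643

a_9 = 6643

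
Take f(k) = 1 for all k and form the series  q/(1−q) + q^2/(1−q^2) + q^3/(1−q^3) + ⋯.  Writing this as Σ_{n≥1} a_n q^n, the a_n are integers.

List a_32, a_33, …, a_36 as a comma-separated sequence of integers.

q^32  k|32↦f(k): 1:1 2:1 4:1 8:1 16:1 32:1  a_32=6
[q^33] f(1)=1,f(3)=1,f(11)=1,f(33)=1 ⇒ 4
n=34: 1·34 2·17 17·2 34·1  f→[1+1+1+1]=4
d|35:{35,7,5,1}  Σf=1+1+1+1=4
d|36:{1,2,3,4,6,9,12,18,36}  Σf=1+1+1+1+1+1+1+1+1=9

6, 4, 4, 4, 9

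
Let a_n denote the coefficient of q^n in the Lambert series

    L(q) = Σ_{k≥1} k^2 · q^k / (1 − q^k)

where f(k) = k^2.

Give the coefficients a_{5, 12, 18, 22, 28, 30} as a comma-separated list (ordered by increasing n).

d|5:{5,1}  Σf=25+1=26
[q^12] f(12)=144,f(6)=36,f(4)=16,f(3)=9,f(2)=4,f(1)=1 ⇒ 210
d|18:{1,2,3,6,9,18}  Σf=1+4+9+36+81+324=455
n=22: 1·22 2·11 11·2 22·1  f→[1+4+121+484]=610
q^28  k|28↦f(k): 28:784 14:196 7:49 4:16 2:4 1:1  a_28=1050
[q^30] f(1)=1,f(2)=4,f(3)=9,f(5)=25,f(6)=36,f(10)=100,f(15)=225,f(30)=900 ⇒ 1300

26, 210, 455, 610, 1050, 1300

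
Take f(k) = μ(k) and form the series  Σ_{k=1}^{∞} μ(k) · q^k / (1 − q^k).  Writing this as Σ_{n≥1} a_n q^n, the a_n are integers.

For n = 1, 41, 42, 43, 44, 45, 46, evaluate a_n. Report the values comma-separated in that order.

1, 0, 0, 0, 0, 0, 0

d|1:{1}  Σμ=1=1
n=41: 41·1 1·41  μ→[(-1)+1]=0
[q^42] μ(42)=-1,μ(21)=1,μ(14)=1,μ(7)=-1,μ(6)=1,μ(3)=-1,μ(2)=-1,μ(1)=1 ⇒ 0
[q^43] μ(1)=1,μ(43)=-1 ⇒ 0
q^44  k|44↦μ(k): 1:1 2:-1 4:0 11:-1 22:1 44:0  a_44=0
q^45  k|45↦μ(k): 1:1 3:-1 5:-1 9:0 15:1 45:0  a_45=0
n=46: 1·46 2·23 23·2 46·1  μ→[1+(-1)+(-1)+1]=0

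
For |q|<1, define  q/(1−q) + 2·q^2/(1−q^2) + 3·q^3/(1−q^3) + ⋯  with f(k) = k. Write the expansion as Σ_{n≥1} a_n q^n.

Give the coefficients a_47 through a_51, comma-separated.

48, 124, 57, 93, 72

d|47:{47,1}  Σf=47+1=48
n=48: 1·48 2·24 3·16 4·12 6·8 8·6 12·4 16·3 24·2 48·1  f→[1+2+3+4+6+8+12+16+24+48]=124
[q^49] f(1)=1,f(7)=7,f(49)=49 ⇒ 57
q^50  k|50↦f(k): 50:50 25:25 10:10 5:5 2:2 1:1  a_50=93
d|51:{51,17,3,1}  Σf=51+17+3+1=72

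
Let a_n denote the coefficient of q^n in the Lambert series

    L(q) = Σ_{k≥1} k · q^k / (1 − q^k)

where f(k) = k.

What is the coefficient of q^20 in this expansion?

d|20:{1,2,4,5,10,20}  Σf=1+2+4+5+10+20=42

a_20 = 42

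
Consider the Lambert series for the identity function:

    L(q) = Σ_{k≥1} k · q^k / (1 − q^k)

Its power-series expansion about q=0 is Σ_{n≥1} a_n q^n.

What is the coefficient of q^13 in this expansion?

n=13: 1·13 13·1  f→[1+13]=14

a_13 = 14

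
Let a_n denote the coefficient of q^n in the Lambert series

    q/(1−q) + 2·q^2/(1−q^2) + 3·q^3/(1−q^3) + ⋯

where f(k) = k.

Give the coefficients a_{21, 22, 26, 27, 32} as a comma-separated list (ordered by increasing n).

32, 36, 42, 40, 63

n=21: 21·1 7·3 3·7 1·21  f→[21+7+3+1]=32
d|22:{1,2,11,22}  Σf=1+2+11+22=36
n=26: 1·26 2·13 13·2 26·1  f→[1+2+13+26]=42
q^27  k|27↦f(k): 1:1 3:3 9:9 27:27  a_27=40
[q^32] f(32)=32,f(16)=16,f(8)=8,f(4)=4,f(2)=2,f(1)=1 ⇒ 63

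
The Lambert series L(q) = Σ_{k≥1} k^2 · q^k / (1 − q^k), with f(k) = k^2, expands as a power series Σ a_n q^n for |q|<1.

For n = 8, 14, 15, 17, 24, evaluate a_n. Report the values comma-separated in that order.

d|8:{1,2,4,8}  Σf=1+4+16+64=85
n=14: 14·1 7·2 2·7 1·14  f→[196+49+4+1]=250
q^15  k|15↦f(k): 15:225 5:25 3:9 1:1  a_15=260
d|17:{17,1}  Σf=289+1=290
[q^24] f(24)=576,f(12)=144,f(8)=64,f(6)=36,f(4)=16,f(3)=9,f(2)=4,f(1)=1 ⇒ 850

85, 250, 260, 290, 850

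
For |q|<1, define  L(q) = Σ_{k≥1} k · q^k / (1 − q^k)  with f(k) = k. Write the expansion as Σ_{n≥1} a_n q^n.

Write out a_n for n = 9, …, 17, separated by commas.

[q^9] f(1)=1,f(3)=3,f(9)=9 ⇒ 13
d|10:{10,5,2,1}  Σf=10+5+2+1=18
[q^11] f(1)=1,f(11)=11 ⇒ 12
d|12:{12,6,4,3,2,1}  Σf=12+6+4+3+2+1=28
[q^13] f(13)=13,f(1)=1 ⇒ 14
n=14: 1·14 2·7 7·2 14·1  f→[1+2+7+14]=24
q^15  k|15↦f(k): 15:15 5:5 3:3 1:1  a_15=24
n=16: 16·1 8·2 4·4 2·8 1·16  f→[16+8+4+2+1]=31
d|17:{1,17}  Σf=1+17=18

13, 18, 12, 28, 14, 24, 24, 31, 18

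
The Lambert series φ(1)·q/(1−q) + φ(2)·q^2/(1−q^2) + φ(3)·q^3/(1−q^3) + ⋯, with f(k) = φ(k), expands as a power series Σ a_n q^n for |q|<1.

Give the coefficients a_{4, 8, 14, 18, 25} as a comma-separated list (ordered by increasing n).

d|4:{4,2,1}  Σφ=2+1+1=4
n=8: 1·8 2·4 4·2 8·1  φ→[1+1+2+4]=8
d|14:{14,7,2,1}  Σφ=6+6+1+1=14
q^18  k|18↦φ(k): 1:1 2:1 3:2 6:2 9:6 18:6  a_18=18
d|25:{25,5,1}  Σφ=20+4+1=25

4, 8, 14, 18, 25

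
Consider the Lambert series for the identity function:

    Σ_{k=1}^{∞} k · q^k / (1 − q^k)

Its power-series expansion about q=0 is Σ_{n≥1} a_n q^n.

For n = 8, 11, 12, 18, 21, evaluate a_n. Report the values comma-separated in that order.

15, 12, 28, 39, 32

d|8:{8,4,2,1}  Σf=8+4+2+1=15
n=11: 11·1 1·11  f→[11+1]=12
q^12  k|12↦f(k): 12:12 6:6 4:4 3:3 2:2 1:1  a_12=28
n=18: 1·18 2·9 3·6 6·3 9·2 18·1  f→[1+2+3+6+9+18]=39
d|21:{1,3,7,21}  Σf=1+3+7+21=32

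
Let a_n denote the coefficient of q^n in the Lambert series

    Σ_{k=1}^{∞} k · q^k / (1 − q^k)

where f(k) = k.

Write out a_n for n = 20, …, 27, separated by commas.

42, 32, 36, 24, 60, 31, 42, 40

[q^20] f(1)=1,f(2)=2,f(4)=4,f(5)=5,f(10)=10,f(20)=20 ⇒ 42
n=21: 1·21 3·7 7·3 21·1  f→[1+3+7+21]=32
q^22  k|22↦f(k): 1:1 2:2 11:11 22:22  a_22=36
d|23:{1,23}  Σf=1+23=24
d|24:{1,2,3,4,6,8,12,24}  Σf=1+2+3+4+6+8+12+24=60
n=25: 25·1 5·5 1·25  f→[25+5+1]=31
d|26:{26,13,2,1}  Σf=26+13+2+1=42
[q^27] f(27)=27,f(9)=9,f(3)=3,f(1)=1 ⇒ 40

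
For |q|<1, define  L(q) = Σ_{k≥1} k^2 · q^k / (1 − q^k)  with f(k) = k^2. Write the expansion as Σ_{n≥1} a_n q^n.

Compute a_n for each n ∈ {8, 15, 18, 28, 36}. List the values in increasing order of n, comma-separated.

85, 260, 455, 1050, 1911

d|8:{8,4,2,1}  Σf=64+16+4+1=85
[q^15] f(15)=225,f(5)=25,f(3)=9,f(1)=1 ⇒ 260
d|18:{1,2,3,6,9,18}  Σf=1+4+9+36+81+324=455
q^28  k|28↦f(k): 1:1 2:4 4:16 7:49 14:196 28:784  a_28=1050
n=36: 36·1 18·2 12·3 9·4 6·6 4·9 3·12 2·18 1·36  f→[1296+324+144+81+36+16+9+4+1]=1911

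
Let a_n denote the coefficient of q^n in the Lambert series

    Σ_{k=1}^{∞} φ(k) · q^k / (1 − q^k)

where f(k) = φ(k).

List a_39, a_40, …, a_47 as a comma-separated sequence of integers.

[q^39] φ(39)=24,φ(13)=12,φ(3)=2,φ(1)=1 ⇒ 39
n=40: 40·1 20·2 10·4 8·5 5·8 4·10 2·20 1·40  φ→[16+8+4+4+4+2+1+1]=40
d|41:{1,41}  Σφ=1+40=41
d|42:{42,21,14,7,6,3,2,1}  Σφ=12+12+6+6+2+2+1+1=42
n=43: 43·1 1·43  φ→[42+1]=43
q^44  k|44↦φ(k): 44:20 22:10 11:10 4:2 2:1 1:1  a_44=44
d|45:{1,3,5,9,15,45}  Σφ=1+2+4+6+8+24=45
q^46  k|46↦φ(k): 1:1 2:1 23:22 46:22  a_46=46
n=47: 1·47 47·1  φ→[1+46]=47

39, 40, 41, 42, 43, 44, 45, 46, 47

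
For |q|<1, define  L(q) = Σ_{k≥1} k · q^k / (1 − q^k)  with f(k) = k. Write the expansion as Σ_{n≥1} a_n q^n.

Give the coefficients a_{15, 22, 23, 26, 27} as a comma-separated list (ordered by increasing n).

q^15  k|15↦f(k): 1:1 3:3 5:5 15:15  a_15=24
[q^22] f(22)=22,f(11)=11,f(2)=2,f(1)=1 ⇒ 36
[q^23] f(1)=1,f(23)=23 ⇒ 24
n=26: 1·26 2·13 13·2 26·1  f→[1+2+13+26]=42
q^27  k|27↦f(k): 1:1 3:3 9:9 27:27  a_27=40

24, 36, 24, 42, 40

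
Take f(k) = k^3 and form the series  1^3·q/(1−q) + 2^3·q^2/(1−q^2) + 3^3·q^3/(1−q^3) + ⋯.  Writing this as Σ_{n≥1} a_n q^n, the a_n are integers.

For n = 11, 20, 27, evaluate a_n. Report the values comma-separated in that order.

[q^11] f(11)=1331,f(1)=1 ⇒ 1332
[q^20] f(20)=8000,f(10)=1000,f(5)=125,f(4)=64,f(2)=8,f(1)=1 ⇒ 9198
[q^27] f(1)=1,f(3)=27,f(9)=729,f(27)=19683 ⇒ 20440

1332, 9198, 20440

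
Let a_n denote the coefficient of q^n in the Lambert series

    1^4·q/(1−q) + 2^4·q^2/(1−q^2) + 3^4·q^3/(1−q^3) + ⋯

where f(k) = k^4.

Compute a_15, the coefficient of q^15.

a_15 = 51332

[q^15] f(1)=1,f(3)=81,f(5)=625,f(15)=50625 ⇒ 51332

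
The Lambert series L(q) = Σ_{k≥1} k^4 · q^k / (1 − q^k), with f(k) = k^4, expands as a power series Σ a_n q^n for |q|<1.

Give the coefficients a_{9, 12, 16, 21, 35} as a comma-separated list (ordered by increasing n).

6643, 22386, 69905, 196964, 1503652

[q^9] f(1)=1,f(3)=81,f(9)=6561 ⇒ 6643
[q^12] f(12)=20736,f(6)=1296,f(4)=256,f(3)=81,f(2)=16,f(1)=1 ⇒ 22386
q^16  k|16↦f(k): 1:1 2:16 4:256 8:4096 16:65536  a_16=69905
n=21: 21·1 7·3 3·7 1·21  f→[194481+2401+81+1]=196964
[q^35] f(1)=1,f(5)=625,f(7)=2401,f(35)=1500625 ⇒ 1503652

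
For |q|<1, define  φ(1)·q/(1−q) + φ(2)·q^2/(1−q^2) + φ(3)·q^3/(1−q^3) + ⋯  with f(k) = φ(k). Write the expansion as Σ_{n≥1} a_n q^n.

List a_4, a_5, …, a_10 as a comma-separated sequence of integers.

d|4:{1,2,4}  Σφ=1+1+2=4
n=5: 1·5 5·1  φ→[1+4]=5
[q^6] φ(6)=2,φ(3)=2,φ(2)=1,φ(1)=1 ⇒ 6
d|7:{7,1}  Σφ=6+1=7
q^8  k|8↦φ(k): 1:1 2:1 4:2 8:4  a_8=8
[q^9] φ(9)=6,φ(3)=2,φ(1)=1 ⇒ 9
d|10:{10,5,2,1}  Σφ=4+4+1+1=10

4, 5, 6, 7, 8, 9, 10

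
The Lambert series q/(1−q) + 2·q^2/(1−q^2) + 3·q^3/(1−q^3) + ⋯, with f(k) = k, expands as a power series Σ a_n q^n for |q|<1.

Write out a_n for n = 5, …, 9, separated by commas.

d|5:{1,5}  Σf=1+5=6
q^6  k|6↦f(k): 6:6 3:3 2:2 1:1  a_6=12
n=7: 7·1 1·7  f→[7+1]=8
q^8  k|8↦f(k): 8:8 4:4 2:2 1:1  a_8=15
q^9  k|9↦f(k): 9:9 3:3 1:1  a_9=13

6, 12, 8, 15, 13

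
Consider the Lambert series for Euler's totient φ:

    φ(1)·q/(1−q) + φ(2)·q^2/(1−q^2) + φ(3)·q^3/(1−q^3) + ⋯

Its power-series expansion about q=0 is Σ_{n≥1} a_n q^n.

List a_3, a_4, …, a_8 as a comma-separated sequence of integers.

[q^3] φ(1)=1,φ(3)=2 ⇒ 3
n=4: 4·1 2·2 1·4  φ→[2+1+1]=4
n=5: 1·5 5·1  φ→[1+4]=5
n=6: 1·6 2·3 3·2 6·1  φ→[1+1+2+2]=6
n=7: 7·1 1·7  φ→[6+1]=7
q^8  k|8↦φ(k): 1:1 2:1 4:2 8:4  a_8=8

3, 4, 5, 6, 7, 8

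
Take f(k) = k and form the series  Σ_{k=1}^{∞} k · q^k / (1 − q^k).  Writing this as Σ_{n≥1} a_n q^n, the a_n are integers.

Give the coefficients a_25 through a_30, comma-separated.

d|25:{25,5,1}  Σf=25+5+1=31
[q^26] f(1)=1,f(2)=2,f(13)=13,f(26)=26 ⇒ 42
[q^27] f(1)=1,f(3)=3,f(9)=9,f(27)=27 ⇒ 40
q^28  k|28↦f(k): 28:28 14:14 7:7 4:4 2:2 1:1  a_28=56
[q^29] f(1)=1,f(29)=29 ⇒ 30
[q^30] f(30)=30,f(15)=15,f(10)=10,f(6)=6,f(5)=5,f(3)=3,f(2)=2,f(1)=1 ⇒ 72

31, 42, 40, 56, 30, 72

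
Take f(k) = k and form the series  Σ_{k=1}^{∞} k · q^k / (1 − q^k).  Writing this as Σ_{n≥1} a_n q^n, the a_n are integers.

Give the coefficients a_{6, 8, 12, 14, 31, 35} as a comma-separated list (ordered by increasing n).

d|6:{1,2,3,6}  Σf=1+2+3+6=12
[q^8] f(1)=1,f(2)=2,f(4)=4,f(8)=8 ⇒ 15
[q^12] f(1)=1,f(2)=2,f(3)=3,f(4)=4,f(6)=6,f(12)=12 ⇒ 28
[q^14] f(1)=1,f(2)=2,f(7)=7,f(14)=14 ⇒ 24
q^31  k|31↦f(k): 1:1 31:31  a_31=32
n=35: 35·1 7·5 5·7 1·35  f→[35+7+5+1]=48

12, 15, 28, 24, 32, 48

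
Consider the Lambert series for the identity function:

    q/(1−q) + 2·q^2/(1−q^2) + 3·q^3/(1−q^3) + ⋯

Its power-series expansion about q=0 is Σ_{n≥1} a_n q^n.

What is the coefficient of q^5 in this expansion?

n=5: 5·1 1·5  f→[5+1]=6

a_5 = 6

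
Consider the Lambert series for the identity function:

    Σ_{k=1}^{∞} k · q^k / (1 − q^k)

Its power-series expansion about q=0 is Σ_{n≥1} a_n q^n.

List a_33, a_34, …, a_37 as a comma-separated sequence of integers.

48, 54, 48, 91, 38

d|33:{33,11,3,1}  Σf=33+11+3+1=48
n=34: 1·34 2·17 17·2 34·1  f→[1+2+17+34]=54
n=35: 35·1 7·5 5·7 1·35  f→[35+7+5+1]=48
[q^36] f(36)=36,f(18)=18,f(12)=12,f(9)=9,f(6)=6,f(4)=4,f(3)=3,f(2)=2,f(1)=1 ⇒ 91
d|37:{1,37}  Σf=1+37=38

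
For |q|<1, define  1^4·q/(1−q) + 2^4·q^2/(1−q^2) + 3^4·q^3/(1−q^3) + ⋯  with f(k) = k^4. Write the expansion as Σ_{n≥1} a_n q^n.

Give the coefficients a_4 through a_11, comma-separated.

273, 626, 1394, 2402, 4369, 6643, 10642, 14642

d|4:{4,2,1}  Σf=256+16+1=273
n=5: 5·1 1·5  f→[625+1]=626
q^6  k|6↦f(k): 6:1296 3:81 2:16 1:1  a_6=1394
d|7:{1,7}  Σf=1+2401=2402
d|8:{8,4,2,1}  Σf=4096+256+16+1=4369
[q^9] f(9)=6561,f(3)=81,f(1)=1 ⇒ 6643
n=10: 1·10 2·5 5·2 10·1  f→[1+16+625+10000]=10642
[q^11] f(1)=1,f(11)=14641 ⇒ 14642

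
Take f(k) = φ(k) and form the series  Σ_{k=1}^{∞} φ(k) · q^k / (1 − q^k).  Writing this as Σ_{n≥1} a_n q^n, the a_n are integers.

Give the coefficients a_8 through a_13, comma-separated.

n=8: 1·8 2·4 4·2 8·1  φ→[1+1+2+4]=8
q^9  k|9↦φ(k): 9:6 3:2 1:1  a_9=9
q^10  k|10↦φ(k): 10:4 5:4 2:1 1:1  a_10=10
n=11: 1·11 11·1  φ→[1+10]=11
n=12: 12·1 6·2 4·3 3·4 2·6 1·12  φ→[4+2+2+2+1+1]=12
n=13: 1·13 13·1  φ→[1+12]=13

8, 9, 10, 11, 12, 13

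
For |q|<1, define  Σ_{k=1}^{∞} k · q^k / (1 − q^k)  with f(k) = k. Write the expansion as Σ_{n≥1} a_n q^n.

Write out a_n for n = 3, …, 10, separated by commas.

[q^3] f(1)=1,f(3)=3 ⇒ 4
[q^4] f(1)=1,f(2)=2,f(4)=4 ⇒ 7
[q^5] f(5)=5,f(1)=1 ⇒ 6
[q^6] f(6)=6,f(3)=3,f(2)=2,f(1)=1 ⇒ 12
q^7  k|7↦f(k): 1:1 7:7  a_7=8
n=8: 8·1 4·2 2·4 1·8  f→[8+4+2+1]=15
d|9:{9,3,1}  Σf=9+3+1=13
n=10: 1·10 2·5 5·2 10·1  f→[1+2+5+10]=18

4, 7, 6, 12, 8, 15, 13, 18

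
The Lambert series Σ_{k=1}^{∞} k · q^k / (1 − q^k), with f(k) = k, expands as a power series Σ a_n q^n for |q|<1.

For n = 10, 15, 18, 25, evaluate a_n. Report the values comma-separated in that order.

18, 24, 39, 31

n=10: 10·1 5·2 2·5 1·10  f→[10+5+2+1]=18
n=15: 1·15 3·5 5·3 15·1  f→[1+3+5+15]=24
n=18: 1·18 2·9 3·6 6·3 9·2 18·1  f→[1+2+3+6+9+18]=39
d|25:{25,5,1}  Σf=25+5+1=31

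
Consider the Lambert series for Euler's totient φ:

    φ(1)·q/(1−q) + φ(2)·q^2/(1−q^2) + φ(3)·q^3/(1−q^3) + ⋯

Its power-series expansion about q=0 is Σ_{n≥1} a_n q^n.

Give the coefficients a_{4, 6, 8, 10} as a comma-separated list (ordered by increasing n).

d|4:{4,2,1}  Σφ=2+1+1=4
d|6:{6,3,2,1}  Σφ=2+2+1+1=6
n=8: 8·1 4·2 2·4 1·8  φ→[4+2+1+1]=8
[q^10] φ(10)=4,φ(5)=4,φ(2)=1,φ(1)=1 ⇒ 10

4, 6, 8, 10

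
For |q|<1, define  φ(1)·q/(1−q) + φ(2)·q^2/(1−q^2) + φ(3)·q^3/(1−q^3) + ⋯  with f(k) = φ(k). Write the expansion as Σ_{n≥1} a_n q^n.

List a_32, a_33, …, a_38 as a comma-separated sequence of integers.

q^32  k|32↦φ(k): 32:16 16:8 8:4 4:2 2:1 1:1  a_32=32
n=33: 1·33 3·11 11·3 33·1  φ→[1+2+10+20]=33
d|34:{1,2,17,34}  Σφ=1+1+16+16=34
d|35:{1,5,7,35}  Σφ=1+4+6+24=35
[q^36] φ(36)=12,φ(18)=6,φ(12)=4,φ(9)=6,φ(6)=2,φ(4)=2,φ(3)=2,φ(2)=1,φ(1)=1 ⇒ 36
n=37: 37·1 1·37  φ→[36+1]=37
[q^38] φ(38)=18,φ(19)=18,φ(2)=1,φ(1)=1 ⇒ 38

32, 33, 34, 35, 36, 37, 38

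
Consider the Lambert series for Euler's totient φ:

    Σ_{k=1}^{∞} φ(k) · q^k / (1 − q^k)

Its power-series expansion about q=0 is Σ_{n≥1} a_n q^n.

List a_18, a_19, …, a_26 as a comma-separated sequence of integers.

n=18: 1·18 2·9 3·6 6·3 9·2 18·1  φ→[1+1+2+2+6+6]=18
[q^19] φ(19)=18,φ(1)=1 ⇒ 19
q^20  k|20↦φ(k): 1:1 2:1 4:2 5:4 10:4 20:8  a_20=20
n=21: 21·1 7·3 3·7 1·21  φ→[12+6+2+1]=21
q^22  k|22↦φ(k): 22:10 11:10 2:1 1:1  a_22=22
[q^23] φ(1)=1,φ(23)=22 ⇒ 23
q^24  k|24↦φ(k): 24:8 12:4 8:4 6:2 4:2 3:2 2:1 1:1  a_24=24
d|25:{1,5,25}  Σφ=1+4+20=25
n=26: 26·1 13·2 2·13 1·26  φ→[12+12+1+1]=26

18, 19, 20, 21, 22, 23, 24, 25, 26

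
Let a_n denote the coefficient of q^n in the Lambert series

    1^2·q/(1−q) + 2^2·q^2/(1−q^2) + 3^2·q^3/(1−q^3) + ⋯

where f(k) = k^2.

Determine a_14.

d|14:{1,2,7,14}  Σf=1+4+49+196=250

a_14 = 250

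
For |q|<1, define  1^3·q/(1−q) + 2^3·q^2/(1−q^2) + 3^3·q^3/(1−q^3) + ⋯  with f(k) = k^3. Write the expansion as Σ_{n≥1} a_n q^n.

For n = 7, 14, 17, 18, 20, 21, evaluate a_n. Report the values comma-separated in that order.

344, 3096, 4914, 6813, 9198, 9632

q^7  k|7↦f(k): 1:1 7:343  a_7=344
[q^14] f(14)=2744,f(7)=343,f(2)=8,f(1)=1 ⇒ 3096
[q^17] f(17)=4913,f(1)=1 ⇒ 4914
n=18: 1·18 2·9 3·6 6·3 9·2 18·1  f→[1+8+27+216+729+5832]=6813
n=20: 1·20 2·10 4·5 5·4 10·2 20·1  f→[1+8+64+125+1000+8000]=9198
n=21: 1·21 3·7 7·3 21·1  f→[1+27+343+9261]=9632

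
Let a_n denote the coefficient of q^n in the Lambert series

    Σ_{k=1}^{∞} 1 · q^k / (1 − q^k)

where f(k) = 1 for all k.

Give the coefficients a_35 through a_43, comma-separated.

n=35: 1·35 5·7 7·5 35·1  f→[1+1+1+1]=4
d|36:{1,2,3,4,6,9,12,18,36}  Σf=1+1+1+1+1+1+1+1+1=9
d|37:{37,1}  Σf=1+1=2
n=38: 38·1 19·2 2·19 1·38  f→[1+1+1+1]=4
[q^39] f(1)=1,f(3)=1,f(13)=1,f(39)=1 ⇒ 4
[q^40] f(1)=1,f(2)=1,f(4)=1,f(5)=1,f(8)=1,f(10)=1,f(20)=1,f(40)=1 ⇒ 8
n=41: 41·1 1·41  f→[1+1]=2
d|42:{42,21,14,7,6,3,2,1}  Σf=1+1+1+1+1+1+1+1=8
q^43  k|43↦f(k): 43:1 1:1  a_43=2

4, 9, 2, 4, 4, 8, 2, 8, 2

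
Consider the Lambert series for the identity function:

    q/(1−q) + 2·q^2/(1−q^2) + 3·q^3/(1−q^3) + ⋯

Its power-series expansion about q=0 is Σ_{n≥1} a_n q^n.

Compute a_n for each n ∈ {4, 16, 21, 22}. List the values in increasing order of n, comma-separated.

7, 31, 32, 36

n=4: 1·4 2·2 4·1  f→[1+2+4]=7
d|16:{1,2,4,8,16}  Σf=1+2+4+8+16=31
n=21: 21·1 7·3 3·7 1·21  f→[21+7+3+1]=32
d|22:{22,11,2,1}  Σf=22+11+2+1=36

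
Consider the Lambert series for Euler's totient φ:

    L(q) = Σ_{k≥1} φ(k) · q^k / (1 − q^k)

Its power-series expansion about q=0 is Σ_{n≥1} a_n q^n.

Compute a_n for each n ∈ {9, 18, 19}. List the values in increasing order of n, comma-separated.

[q^9] φ(9)=6,φ(3)=2,φ(1)=1 ⇒ 9
n=18: 1·18 2·9 3·6 6·3 9·2 18·1  φ→[1+1+2+2+6+6]=18
q^19  k|19↦φ(k): 19:18 1:1  a_19=19

9, 18, 19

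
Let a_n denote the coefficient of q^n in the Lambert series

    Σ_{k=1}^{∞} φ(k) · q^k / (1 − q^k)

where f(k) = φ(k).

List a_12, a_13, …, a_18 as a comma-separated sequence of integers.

d|12:{1,2,3,4,6,12}  Σφ=1+1+2+2+2+4=12
q^13  k|13↦φ(k): 13:12 1:1  a_13=13
d|14:{1,2,7,14}  Σφ=1+1+6+6=14
[q^15] φ(1)=1,φ(3)=2,φ(5)=4,φ(15)=8 ⇒ 15
[q^16] φ(16)=8,φ(8)=4,φ(4)=2,φ(2)=1,φ(1)=1 ⇒ 16
d|17:{1,17}  Σφ=1+16=17
[q^18] φ(18)=6,φ(9)=6,φ(6)=2,φ(3)=2,φ(2)=1,φ(1)=1 ⇒ 18

12, 13, 14, 15, 16, 17, 18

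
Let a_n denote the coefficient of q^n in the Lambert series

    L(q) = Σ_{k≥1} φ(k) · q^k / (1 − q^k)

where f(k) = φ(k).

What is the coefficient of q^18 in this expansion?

n=18: 18·1 9·2 6·3 3·6 2·9 1·18  φ→[6+6+2+2+1+1]=18

a_18 = 18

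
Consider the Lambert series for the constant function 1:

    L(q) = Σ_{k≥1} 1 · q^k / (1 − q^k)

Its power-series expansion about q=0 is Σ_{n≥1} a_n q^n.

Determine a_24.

n=24: 24·1 12·2 8·3 6·4 4·6 3·8 2·12 1·24  f→[1+1+1+1+1+1+1+1]=8

a_24 = 8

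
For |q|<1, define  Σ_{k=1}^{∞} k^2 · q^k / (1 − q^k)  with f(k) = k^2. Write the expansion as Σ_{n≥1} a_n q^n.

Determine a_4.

a_4 = 21

[q^4] f(4)=16,f(2)=4,f(1)=1 ⇒ 21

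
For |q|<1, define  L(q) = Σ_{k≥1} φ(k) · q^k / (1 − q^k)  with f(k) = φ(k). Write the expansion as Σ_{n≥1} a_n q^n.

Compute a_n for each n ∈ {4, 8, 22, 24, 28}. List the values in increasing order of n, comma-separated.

[q^4] φ(1)=1,φ(2)=1,φ(4)=2 ⇒ 4
n=8: 1·8 2·4 4·2 8·1  φ→[1+1+2+4]=8
q^22  k|22↦φ(k): 1:1 2:1 11:10 22:10  a_22=22
[q^24] φ(24)=8,φ(12)=4,φ(8)=4,φ(6)=2,φ(4)=2,φ(3)=2,φ(2)=1,φ(1)=1 ⇒ 24
n=28: 28·1 14·2 7·4 4·7 2·14 1·28  φ→[12+6+6+2+1+1]=28

4, 8, 22, 24, 28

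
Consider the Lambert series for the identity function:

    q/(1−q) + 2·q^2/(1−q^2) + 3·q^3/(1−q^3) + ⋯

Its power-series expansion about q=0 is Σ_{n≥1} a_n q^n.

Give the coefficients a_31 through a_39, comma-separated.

32, 63, 48, 54, 48, 91, 38, 60, 56

d|31:{31,1}  Σf=31+1=32
d|32:{32,16,8,4,2,1}  Σf=32+16+8+4+2+1=63
d|33:{1,3,11,33}  Σf=1+3+11+33=48
[q^34] f(1)=1,f(2)=2,f(17)=17,f(34)=34 ⇒ 54
[q^35] f(1)=1,f(5)=5,f(7)=7,f(35)=35 ⇒ 48
[q^36] f(36)=36,f(18)=18,f(12)=12,f(9)=9,f(6)=6,f(4)=4,f(3)=3,f(2)=2,f(1)=1 ⇒ 91
n=37: 37·1 1·37  f→[37+1]=38
n=38: 38·1 19·2 2·19 1·38  f→[38+19+2+1]=60
n=39: 1·39 3·13 13·3 39·1  f→[1+3+13+39]=56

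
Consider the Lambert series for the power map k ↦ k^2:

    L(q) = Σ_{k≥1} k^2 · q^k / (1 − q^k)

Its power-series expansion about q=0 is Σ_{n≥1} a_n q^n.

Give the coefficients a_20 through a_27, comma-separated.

d|20:{1,2,4,5,10,20}  Σf=1+4+16+25+100+400=546
[q^21] f(21)=441,f(7)=49,f(3)=9,f(1)=1 ⇒ 500
n=22: 22·1 11·2 2·11 1·22  f→[484+121+4+1]=610
d|23:{23,1}  Σf=529+1=530
q^24  k|24↦f(k): 1:1 2:4 3:9 4:16 6:36 8:64 12:144 24:576  a_24=850
n=25: 25·1 5·5 1·25  f→[625+25+1]=651
q^26  k|26↦f(k): 1:1 2:4 13:169 26:676  a_26=850
n=27: 27·1 9·3 3·9 1·27  f→[729+81+9+1]=820

546, 500, 610, 530, 850, 651, 850, 820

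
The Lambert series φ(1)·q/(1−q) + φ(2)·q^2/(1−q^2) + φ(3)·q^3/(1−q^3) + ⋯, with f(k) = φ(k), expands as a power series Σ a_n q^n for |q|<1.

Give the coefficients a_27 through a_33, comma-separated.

d|27:{27,9,3,1}  Σφ=18+6+2+1=27
n=28: 28·1 14·2 7·4 4·7 2·14 1·28  φ→[12+6+6+2+1+1]=28
d|29:{1,29}  Σφ=1+28=29
n=30: 30·1 15·2 10·3 6·5 5·6 3·10 2·15 1·30  φ→[8+8+4+2+4+2+1+1]=30
n=31: 1·31 31·1  φ→[1+30]=31
[q^32] φ(1)=1,φ(2)=1,φ(4)=2,φ(8)=4,φ(16)=8,φ(32)=16 ⇒ 32
[q^33] φ(1)=1,φ(3)=2,φ(11)=10,φ(33)=20 ⇒ 33

27, 28, 29, 30, 31, 32, 33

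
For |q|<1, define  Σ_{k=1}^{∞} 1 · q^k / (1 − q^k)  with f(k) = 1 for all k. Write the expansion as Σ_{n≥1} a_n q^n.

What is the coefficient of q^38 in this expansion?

a_38 = 4

d|38:{38,19,2,1}  Σf=1+1+1+1=4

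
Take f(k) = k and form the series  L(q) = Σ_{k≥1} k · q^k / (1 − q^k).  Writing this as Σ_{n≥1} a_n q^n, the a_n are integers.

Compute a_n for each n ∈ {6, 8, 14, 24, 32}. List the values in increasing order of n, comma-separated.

n=6: 1·6 2·3 3·2 6·1  f→[1+2+3+6]=12
q^8  k|8↦f(k): 8:8 4:4 2:2 1:1  a_8=15
[q^14] f(1)=1,f(2)=2,f(7)=7,f(14)=14 ⇒ 24
n=24: 1·24 2·12 3·8 4·6 6·4 8·3 12·2 24·1  f→[1+2+3+4+6+8+12+24]=60
q^32  k|32↦f(k): 32:32 16:16 8:8 4:4 2:2 1:1  a_32=63

12, 15, 24, 60, 63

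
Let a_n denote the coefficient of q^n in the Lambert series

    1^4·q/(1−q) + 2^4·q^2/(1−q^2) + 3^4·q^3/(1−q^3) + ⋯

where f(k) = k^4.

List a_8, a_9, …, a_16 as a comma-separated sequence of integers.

4369, 6643, 10642, 14642, 22386, 28562, 40834, 51332, 69905

q^8  k|8↦f(k): 1:1 2:16 4:256 8:4096  a_8=4369
[q^9] f(1)=1,f(3)=81,f(9)=6561 ⇒ 6643
[q^10] f(10)=10000,f(5)=625,f(2)=16,f(1)=1 ⇒ 10642
[q^11] f(11)=14641,f(1)=1 ⇒ 14642
d|12:{1,2,3,4,6,12}  Σf=1+16+81+256+1296+20736=22386
q^13  k|13↦f(k): 1:1 13:28561  a_13=28562
[q^14] f(1)=1,f(2)=16,f(7)=2401,f(14)=38416 ⇒ 40834
[q^15] f(15)=50625,f(5)=625,f(3)=81,f(1)=1 ⇒ 51332
n=16: 16·1 8·2 4·4 2·8 1·16  f→[65536+4096+256+16+1]=69905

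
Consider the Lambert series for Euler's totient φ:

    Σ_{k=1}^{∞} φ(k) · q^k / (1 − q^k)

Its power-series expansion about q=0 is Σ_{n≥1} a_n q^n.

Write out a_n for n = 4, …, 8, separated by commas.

n=4: 4·1 2·2 1·4  φ→[2+1+1]=4
d|5:{1,5}  Σφ=1+4=5
n=6: 1·6 2·3 3·2 6·1  φ→[1+1+2+2]=6
d|7:{7,1}  Σφ=6+1=7
n=8: 8·1 4·2 2·4 1·8  φ→[4+2+1+1]=8

4, 5, 6, 7, 8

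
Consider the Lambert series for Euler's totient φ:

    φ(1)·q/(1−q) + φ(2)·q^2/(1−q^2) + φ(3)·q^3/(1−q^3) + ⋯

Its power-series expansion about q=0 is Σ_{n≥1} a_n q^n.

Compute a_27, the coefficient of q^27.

n=27: 1·27 3·9 9·3 27·1  φ→[1+2+6+18]=27

a_27 = 27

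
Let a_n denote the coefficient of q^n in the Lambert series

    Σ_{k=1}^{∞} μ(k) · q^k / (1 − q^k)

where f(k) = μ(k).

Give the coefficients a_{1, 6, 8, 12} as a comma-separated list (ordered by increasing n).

1, 0, 0, 0

[q^1] μ(1)=1 ⇒ 1
n=6: 6·1 3·2 2·3 1·6  μ→[1+(-1)+(-1)+1]=0
n=8: 1·8 2·4 4·2 8·1  μ→[1+(-1)+0+0]=0
n=12: 12·1 6·2 4·3 3·4 2·6 1·12  μ→[0+1+0+(-1)+(-1)+1]=0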